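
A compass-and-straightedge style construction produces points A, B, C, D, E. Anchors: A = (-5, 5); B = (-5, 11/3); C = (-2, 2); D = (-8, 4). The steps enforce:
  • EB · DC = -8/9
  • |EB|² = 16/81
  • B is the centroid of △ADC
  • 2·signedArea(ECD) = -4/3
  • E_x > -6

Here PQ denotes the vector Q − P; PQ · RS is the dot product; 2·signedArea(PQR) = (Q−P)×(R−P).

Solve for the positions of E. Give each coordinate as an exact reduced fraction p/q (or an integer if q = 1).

E = (-5, 29/9)

1. E_x = -5  [2·signedArea(ECD) = -4/3 ∩ EB · DC = -8/9]
2. E_y = 29/9  [2·signedArea(ECD) = -4/3 ∩ EB · DC = -8/9]
   → E = (-5, 29/9)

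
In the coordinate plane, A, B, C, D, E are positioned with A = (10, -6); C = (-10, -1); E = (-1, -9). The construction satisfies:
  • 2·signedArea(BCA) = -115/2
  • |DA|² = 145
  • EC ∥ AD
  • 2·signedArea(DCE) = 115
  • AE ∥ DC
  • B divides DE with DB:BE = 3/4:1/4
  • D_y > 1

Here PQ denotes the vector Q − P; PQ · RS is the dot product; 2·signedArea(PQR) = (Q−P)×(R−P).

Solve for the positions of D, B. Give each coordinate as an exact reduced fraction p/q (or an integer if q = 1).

1. D_x = 1  [AE ∥ DC ∩ EC ∥ AD]
2. D_y = 2  [AE ∥ DC ∩ EC ∥ AD]
   → D = (1, 2)
3. B_x = -1/2  [B divides DE with DB:BE = 3/4:1/4]
4. B_y = -25/4  [B divides DE with DB:BE = 3/4:1/4]
   → B = (-1/2, -25/4)

B = (-1/2, -25/4)
D = (1, 2)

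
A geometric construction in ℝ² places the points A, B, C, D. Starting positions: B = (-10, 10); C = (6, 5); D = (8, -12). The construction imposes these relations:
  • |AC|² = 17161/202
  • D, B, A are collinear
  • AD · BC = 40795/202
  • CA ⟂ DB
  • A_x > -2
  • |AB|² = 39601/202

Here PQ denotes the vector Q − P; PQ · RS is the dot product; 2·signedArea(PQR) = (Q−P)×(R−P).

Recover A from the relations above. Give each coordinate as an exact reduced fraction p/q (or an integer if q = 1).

A = (-229/202, -169/202)

1. A_x = -229/202  [D, B, A are collinear ∩ CA ⟂ DB]
2. A_y = -169/202  [D, B, A are collinear ∩ CA ⟂ DB]
   → A = (-229/202, -169/202)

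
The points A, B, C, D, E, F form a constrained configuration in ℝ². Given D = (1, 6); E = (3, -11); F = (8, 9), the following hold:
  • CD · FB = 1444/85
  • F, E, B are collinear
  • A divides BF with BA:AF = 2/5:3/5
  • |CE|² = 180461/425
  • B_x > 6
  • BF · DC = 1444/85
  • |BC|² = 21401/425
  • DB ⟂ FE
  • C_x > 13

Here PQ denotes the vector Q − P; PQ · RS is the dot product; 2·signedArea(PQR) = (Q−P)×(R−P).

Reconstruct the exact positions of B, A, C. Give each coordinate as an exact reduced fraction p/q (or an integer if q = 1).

A = (623/85, 537/85)
B = (117/17, 77/17)
C = (1161/85, 564/85)

1. B_x = 117/17  [F, E, B are collinear ∩ DB ⟂ FE]
2. B_y = 77/17  [F, E, B are collinear ∩ DB ⟂ FE]
   → B = (117/17, 77/17)
3. A_x = 623/85  [A divides BF with BA:AF = 2/5:3/5]
4. A_y = 537/85  [A divides BF with BA:AF = 2/5:3/5]
   → A = (623/85, 537/85)
5. C_x = 1161/85  [line 19/17·x + 76/17·y + -3819/85 = 0 ∩ |CE|² = 180461/425]
6. C_y = 564/85  [line 19/17·x + 76/17·y + -3819/85 = 0 ∩ |CE|² = 180461/425]
   → C = (1161/85, 564/85)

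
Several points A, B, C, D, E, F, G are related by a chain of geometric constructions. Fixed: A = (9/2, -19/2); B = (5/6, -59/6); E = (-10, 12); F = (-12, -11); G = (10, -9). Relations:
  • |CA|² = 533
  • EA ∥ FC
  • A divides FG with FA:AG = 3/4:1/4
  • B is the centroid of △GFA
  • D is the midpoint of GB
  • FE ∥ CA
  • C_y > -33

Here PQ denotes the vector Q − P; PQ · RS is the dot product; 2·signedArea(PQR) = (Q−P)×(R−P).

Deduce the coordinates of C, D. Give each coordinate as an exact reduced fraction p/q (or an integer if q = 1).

1. C_x = 5/2  [FE ∥ CA ∩ EA ∥ FC]
2. C_y = -65/2  [FE ∥ CA ∩ EA ∥ FC]
   → C = (5/2, -65/2)
3. D_x = 65/12  [D is the midpoint of GB]
4. D_y = -113/12  [D is the midpoint of GB]
   → D = (65/12, -113/12)

C = (5/2, -65/2)
D = (65/12, -113/12)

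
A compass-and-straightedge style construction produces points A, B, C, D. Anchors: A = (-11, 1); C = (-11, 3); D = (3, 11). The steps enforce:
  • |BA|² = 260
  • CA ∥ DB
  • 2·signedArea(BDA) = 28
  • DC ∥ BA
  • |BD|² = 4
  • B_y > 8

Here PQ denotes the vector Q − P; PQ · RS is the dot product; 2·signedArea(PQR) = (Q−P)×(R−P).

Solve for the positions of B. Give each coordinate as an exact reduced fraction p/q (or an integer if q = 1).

B = (3, 9)

1. B_x = 3  [DC ∥ BA ∩ CA ∥ DB]
2. B_y = 9  [DC ∥ BA ∩ CA ∥ DB]
   → B = (3, 9)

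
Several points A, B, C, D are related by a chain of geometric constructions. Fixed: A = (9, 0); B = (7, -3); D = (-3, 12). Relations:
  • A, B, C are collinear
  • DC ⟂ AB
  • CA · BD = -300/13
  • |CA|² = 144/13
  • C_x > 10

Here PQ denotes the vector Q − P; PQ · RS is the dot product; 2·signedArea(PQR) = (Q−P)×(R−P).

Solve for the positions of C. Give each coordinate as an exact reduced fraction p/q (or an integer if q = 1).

C = (141/13, 36/13)

1. C_x = 141/13  [A, B, C are collinear ∩ DC ⟂ AB]
2. C_y = 36/13  [A, B, C are collinear ∩ DC ⟂ AB]
   → C = (141/13, 36/13)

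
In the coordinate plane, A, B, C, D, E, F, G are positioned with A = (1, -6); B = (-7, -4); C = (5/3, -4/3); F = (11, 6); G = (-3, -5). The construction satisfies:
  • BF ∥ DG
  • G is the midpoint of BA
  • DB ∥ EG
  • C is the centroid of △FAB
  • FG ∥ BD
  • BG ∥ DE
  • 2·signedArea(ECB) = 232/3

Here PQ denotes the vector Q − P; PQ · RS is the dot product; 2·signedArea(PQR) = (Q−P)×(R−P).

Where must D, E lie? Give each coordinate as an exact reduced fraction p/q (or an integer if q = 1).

1. D_x = -21  [BF ∥ DG ∩ FG ∥ BD]
2. D_y = -15  [BF ∥ DG ∩ FG ∥ BD]
   → D = (-21, -15)
3. E_x = -17  [DB ∥ EG ∩ BG ∥ DE]
4. E_y = -16  [DB ∥ EG ∩ BG ∥ DE]
   → E = (-17, -16)

D = (-21, -15)
E = (-17, -16)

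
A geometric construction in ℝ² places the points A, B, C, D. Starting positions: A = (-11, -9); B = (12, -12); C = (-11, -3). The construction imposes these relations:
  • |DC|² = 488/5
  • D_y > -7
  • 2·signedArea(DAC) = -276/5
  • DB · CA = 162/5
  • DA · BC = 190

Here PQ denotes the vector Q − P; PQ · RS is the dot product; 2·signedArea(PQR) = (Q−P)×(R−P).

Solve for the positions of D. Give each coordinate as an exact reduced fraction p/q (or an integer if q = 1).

1. D_x = -9/5  [DB · CA = 162/5 ∩ 2·signedArea(DAC) = -276/5]
2. D_y = -33/5  [DB · CA = 162/5 ∩ 2·signedArea(DAC) = -276/5]
   → D = (-9/5, -33/5)

D = (-9/5, -33/5)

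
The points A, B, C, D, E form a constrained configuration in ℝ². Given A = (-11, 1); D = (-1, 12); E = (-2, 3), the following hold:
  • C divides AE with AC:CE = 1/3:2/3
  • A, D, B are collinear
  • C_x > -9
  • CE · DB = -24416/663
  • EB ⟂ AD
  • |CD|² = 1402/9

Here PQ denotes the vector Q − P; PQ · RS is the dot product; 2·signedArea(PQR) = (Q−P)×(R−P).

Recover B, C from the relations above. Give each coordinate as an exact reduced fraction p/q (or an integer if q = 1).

B = (-1311/221, 1453/221)
C = (-8, 5/3)

1. B_x = -1311/221  [A, D, B are collinear ∩ EB ⟂ AD]
2. B_y = 1453/221  [A, D, B are collinear ∩ EB ⟂ AD]
   → B = (-1311/221, 1453/221)
3. C_x = -8  [C divides AE with AC:CE = 1/3:2/3]
4. C_y = 5/3  [C divides AE with AC:CE = 1/3:2/3]
   → C = (-8, 5/3)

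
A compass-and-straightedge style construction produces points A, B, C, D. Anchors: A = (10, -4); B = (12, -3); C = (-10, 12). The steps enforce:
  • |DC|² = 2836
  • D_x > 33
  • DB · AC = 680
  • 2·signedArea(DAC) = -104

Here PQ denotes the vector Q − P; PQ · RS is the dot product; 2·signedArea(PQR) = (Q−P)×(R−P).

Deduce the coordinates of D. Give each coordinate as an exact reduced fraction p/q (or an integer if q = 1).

1. D_x = 34  [2·signedArea(DAC) = -104 ∩ DB · AC = 680]
2. D_y = -18  [2·signedArea(DAC) = -104 ∩ DB · AC = 680]
   → D = (34, -18)

D = (34, -18)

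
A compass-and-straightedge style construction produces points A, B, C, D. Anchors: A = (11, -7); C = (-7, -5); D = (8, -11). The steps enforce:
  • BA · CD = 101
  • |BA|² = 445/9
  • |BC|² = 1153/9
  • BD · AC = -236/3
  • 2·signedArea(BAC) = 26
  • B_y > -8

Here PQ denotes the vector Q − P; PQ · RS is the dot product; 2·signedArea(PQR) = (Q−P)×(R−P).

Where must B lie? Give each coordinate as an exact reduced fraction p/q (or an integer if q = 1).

1. B_x = 4  [BD · AC = -236/3 ∩ 2·signedArea(BAC) = 26]
2. B_y = -23/3  [BD · AC = -236/3 ∩ 2·signedArea(BAC) = 26]
   → B = (4, -23/3)

B = (4, -23/3)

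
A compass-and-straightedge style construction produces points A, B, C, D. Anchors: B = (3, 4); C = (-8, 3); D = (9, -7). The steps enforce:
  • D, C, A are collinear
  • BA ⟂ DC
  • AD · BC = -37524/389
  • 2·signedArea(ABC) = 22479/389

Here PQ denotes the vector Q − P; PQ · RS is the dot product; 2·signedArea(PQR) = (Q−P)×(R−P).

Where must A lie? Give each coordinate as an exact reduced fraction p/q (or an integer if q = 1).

1. A_x = -103/389  [D, C, A are collinear ∩ BA ⟂ DC]
2. A_y = -603/389  [D, C, A are collinear ∩ BA ⟂ DC]
   → A = (-103/389, -603/389)

A = (-103/389, -603/389)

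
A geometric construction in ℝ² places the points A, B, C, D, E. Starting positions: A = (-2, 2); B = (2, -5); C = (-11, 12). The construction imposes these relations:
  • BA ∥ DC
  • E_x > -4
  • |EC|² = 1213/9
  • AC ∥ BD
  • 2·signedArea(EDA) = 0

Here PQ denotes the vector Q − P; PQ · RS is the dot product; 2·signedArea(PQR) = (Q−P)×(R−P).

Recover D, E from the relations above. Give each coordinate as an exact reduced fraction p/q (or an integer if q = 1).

D = (-7, 5)
E = (-11/3, 3)

1. D_x = -7  [BA ∥ DC ∩ AC ∥ BD]
2. D_y = 5  [BA ∥ DC ∩ AC ∥ BD]
   → D = (-7, 5)
3. E_x = -11/3  [line 3·x + 5·y + -4 = 0 ∩ |EC|² = 1213/9]
4. E_y = 3  [line 3·x + 5·y + -4 = 0 ∩ |EC|² = 1213/9]
   → E = (-11/3, 3)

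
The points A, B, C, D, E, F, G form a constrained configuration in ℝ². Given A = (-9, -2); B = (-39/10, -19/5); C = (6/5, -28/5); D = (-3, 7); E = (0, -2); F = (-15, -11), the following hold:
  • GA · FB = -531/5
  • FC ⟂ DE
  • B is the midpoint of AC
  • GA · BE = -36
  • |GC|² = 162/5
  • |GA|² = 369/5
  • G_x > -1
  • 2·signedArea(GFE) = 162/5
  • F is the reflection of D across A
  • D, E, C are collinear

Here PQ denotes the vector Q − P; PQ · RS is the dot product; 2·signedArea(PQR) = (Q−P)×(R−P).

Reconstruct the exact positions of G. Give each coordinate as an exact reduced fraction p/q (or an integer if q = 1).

G = (-3/5, -1/5)

1. G_x = -3/5  [GA · BE = -36 ∩ GA · FB = -531/5]
2. G_y = -1/5  [GA · BE = -36 ∩ GA · FB = -531/5]
   → G = (-3/5, -1/5)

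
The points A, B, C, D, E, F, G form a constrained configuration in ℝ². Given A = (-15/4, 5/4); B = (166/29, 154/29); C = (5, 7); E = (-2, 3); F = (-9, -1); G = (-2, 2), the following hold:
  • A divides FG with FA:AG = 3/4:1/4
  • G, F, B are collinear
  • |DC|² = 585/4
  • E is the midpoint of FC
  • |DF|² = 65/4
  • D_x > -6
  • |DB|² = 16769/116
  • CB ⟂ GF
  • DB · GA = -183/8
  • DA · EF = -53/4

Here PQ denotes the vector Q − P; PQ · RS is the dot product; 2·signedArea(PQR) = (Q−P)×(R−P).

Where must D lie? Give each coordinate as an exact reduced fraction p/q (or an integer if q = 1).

1. D_x = -11/2  [DB · GA = -183/8 ∩ DA · EF = -53/4]
2. D_y = 1  [DB · GA = -183/8 ∩ DA · EF = -53/4]
   → D = (-11/2, 1)

D = (-11/2, 1)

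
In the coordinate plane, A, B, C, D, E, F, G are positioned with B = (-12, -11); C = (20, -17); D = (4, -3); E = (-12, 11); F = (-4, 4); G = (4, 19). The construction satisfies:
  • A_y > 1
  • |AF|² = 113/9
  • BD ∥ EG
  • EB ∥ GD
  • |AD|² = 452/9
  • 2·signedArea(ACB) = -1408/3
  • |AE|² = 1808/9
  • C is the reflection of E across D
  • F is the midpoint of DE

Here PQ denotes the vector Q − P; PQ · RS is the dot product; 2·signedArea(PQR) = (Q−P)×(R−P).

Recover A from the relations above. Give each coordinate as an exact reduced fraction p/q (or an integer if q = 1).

1. A_x = -4/3  [line -6·x + -32·y + 136/3 = 0 ∩ |AD|² = 452/9]
2. A_y = 5/3  [line -6·x + -32·y + 136/3 = 0 ∩ |AD|² = 452/9]
   → A = (-4/3, 5/3)

A = (-4/3, 5/3)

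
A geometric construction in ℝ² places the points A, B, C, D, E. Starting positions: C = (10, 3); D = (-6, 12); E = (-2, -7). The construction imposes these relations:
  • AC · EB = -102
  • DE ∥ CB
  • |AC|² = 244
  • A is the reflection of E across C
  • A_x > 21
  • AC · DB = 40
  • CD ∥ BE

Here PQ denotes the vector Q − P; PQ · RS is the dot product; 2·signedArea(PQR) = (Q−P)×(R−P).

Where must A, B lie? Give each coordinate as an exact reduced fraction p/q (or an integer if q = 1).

A = (22, 13)
B = (14, -16)

1. A_x = 22  [A is the reflection of E across C]
2. A_y = 13  [A is the reflection of E across C]
   → A = (22, 13)
3. B_x = 14  [CD ∥ BE ∩ DE ∥ CB]
4. B_y = -16  [CD ∥ BE ∩ DE ∥ CB]
   → B = (14, -16)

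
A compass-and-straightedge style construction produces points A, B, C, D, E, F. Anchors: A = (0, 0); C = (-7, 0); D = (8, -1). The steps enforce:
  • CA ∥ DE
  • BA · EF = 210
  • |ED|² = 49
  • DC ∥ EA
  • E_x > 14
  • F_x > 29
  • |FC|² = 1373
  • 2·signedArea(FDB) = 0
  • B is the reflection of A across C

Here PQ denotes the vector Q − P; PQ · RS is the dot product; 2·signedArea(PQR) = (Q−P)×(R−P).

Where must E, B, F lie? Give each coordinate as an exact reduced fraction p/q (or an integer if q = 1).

B = (-14, 0)
E = (15, -1)
F = (30, -2)

1. E_x = 15  [DC ∥ EA ∩ CA ∥ DE]
2. E_y = -1  [DC ∥ EA ∩ CA ∥ DE]
   → E = (15, -1)
3. B_x = -14  [B is the reflection of A across C]
4. B_y = 0  [B is the reflection of A across C]
   → B = (-14, 0)
5. F_x = 30  [2·signedArea(FDB) = 0 ∩ BA · EF = 210]
6. F_y = -2  [2·signedArea(FDB) = 0 ∩ BA · EF = 210]
   → F = (30, -2)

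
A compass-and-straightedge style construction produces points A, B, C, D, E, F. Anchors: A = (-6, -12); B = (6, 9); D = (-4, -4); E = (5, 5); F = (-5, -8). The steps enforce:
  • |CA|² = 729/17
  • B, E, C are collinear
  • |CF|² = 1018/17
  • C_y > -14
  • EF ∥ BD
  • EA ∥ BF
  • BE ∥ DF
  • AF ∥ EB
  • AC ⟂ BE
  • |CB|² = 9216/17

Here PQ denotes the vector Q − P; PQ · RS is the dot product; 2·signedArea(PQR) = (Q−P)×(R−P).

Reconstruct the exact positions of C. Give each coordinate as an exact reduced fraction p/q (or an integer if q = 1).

1. C_x = 6/17  [B, E, C are collinear ∩ AC ⟂ BE]
2. C_y = -231/17  [B, E, C are collinear ∩ AC ⟂ BE]
   → C = (6/17, -231/17)

C = (6/17, -231/17)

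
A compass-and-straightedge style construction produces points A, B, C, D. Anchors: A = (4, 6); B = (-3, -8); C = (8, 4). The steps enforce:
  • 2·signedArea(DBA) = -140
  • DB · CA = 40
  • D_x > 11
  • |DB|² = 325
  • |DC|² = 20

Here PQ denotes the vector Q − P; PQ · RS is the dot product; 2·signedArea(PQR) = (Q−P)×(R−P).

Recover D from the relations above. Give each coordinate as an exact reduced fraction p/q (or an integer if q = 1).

1. D_x = 12  [line 4·x + -2·y + -44 = 0 ∩ |DC|² = 20]
2. D_y = 2  [line 4·x + -2·y + -44 = 0 ∩ |DC|² = 20]
   → D = (12, 2)

D = (12, 2)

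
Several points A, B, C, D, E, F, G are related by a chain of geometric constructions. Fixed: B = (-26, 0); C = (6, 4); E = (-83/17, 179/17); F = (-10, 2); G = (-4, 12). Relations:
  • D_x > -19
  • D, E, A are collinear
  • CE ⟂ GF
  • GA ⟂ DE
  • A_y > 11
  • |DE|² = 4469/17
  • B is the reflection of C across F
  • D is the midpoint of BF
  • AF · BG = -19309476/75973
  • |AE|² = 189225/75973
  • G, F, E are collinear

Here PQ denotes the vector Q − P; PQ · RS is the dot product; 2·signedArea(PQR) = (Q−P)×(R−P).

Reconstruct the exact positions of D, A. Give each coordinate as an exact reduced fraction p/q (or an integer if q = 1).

1. D_x = -18  [D is the midpoint of BF]
2. D_y = 1  [D is the midpoint of BF]
   → D = (-18, 1)
3. A_x = -273922/75973  [D, E, A are collinear ∩ GA ⟂ DE]
4. A_y = 870421/75973  [D, E, A are collinear ∩ GA ⟂ DE]
   → A = (-273922/75973, 870421/75973)

A = (-273922/75973, 870421/75973)
D = (-18, 1)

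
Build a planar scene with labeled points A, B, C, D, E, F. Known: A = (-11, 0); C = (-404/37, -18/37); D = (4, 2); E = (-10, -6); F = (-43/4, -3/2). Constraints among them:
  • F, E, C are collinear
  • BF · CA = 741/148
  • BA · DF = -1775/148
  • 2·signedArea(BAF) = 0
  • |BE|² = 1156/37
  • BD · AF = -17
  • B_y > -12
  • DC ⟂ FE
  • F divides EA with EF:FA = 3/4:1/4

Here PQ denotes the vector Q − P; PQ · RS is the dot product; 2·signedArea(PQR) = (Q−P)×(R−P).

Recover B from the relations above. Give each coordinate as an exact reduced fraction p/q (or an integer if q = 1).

B = (-336/37, -426/37)

1. B_x = -336/37  [2·signedArea(BAF) = 0 ∩ BD · AF = -17]
2. B_y = -426/37  [2·signedArea(BAF) = 0 ∩ BD · AF = -17]
   → B = (-336/37, -426/37)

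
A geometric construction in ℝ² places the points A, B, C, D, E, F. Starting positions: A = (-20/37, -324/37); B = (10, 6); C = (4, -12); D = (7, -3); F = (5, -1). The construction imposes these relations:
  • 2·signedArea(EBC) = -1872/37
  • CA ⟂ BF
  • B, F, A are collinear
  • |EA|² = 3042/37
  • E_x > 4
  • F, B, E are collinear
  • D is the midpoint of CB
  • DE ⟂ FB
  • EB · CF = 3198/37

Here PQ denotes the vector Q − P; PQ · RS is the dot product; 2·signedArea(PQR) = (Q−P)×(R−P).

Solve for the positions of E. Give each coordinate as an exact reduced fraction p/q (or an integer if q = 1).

E = (175/37, -51/37)

1. E_x = 175/37  [F, B, E are collinear ∩ DE ⟂ FB]
2. E_y = -51/37  [F, B, E are collinear ∩ DE ⟂ FB]
   → E = (175/37, -51/37)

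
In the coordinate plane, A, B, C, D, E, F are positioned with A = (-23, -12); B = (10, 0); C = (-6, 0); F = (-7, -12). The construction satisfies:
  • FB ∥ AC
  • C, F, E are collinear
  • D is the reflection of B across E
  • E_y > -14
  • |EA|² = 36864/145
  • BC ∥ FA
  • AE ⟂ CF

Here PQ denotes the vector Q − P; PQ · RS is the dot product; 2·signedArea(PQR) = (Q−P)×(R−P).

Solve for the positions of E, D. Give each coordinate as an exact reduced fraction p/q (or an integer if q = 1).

1. E_x = -1031/145  [C, F, E are collinear ∩ AE ⟂ CF]
2. E_y = -1932/145  [C, F, E are collinear ∩ AE ⟂ CF]
   → E = (-1031/145, -1932/145)
3. D_x = -3512/145  [D is the reflection of B across E]
4. D_y = -3864/145  [D is the reflection of B across E]
   → D = (-3512/145, -3864/145)

D = (-3512/145, -3864/145)
E = (-1031/145, -1932/145)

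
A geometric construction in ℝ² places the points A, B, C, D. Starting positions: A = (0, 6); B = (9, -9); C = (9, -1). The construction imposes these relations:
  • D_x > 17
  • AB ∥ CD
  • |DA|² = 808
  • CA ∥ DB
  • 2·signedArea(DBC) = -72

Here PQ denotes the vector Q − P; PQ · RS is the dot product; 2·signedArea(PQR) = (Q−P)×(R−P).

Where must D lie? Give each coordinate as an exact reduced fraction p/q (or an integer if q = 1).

D = (18, -16)

1. D_x = 18  [CA ∥ DB ∩ AB ∥ CD]
2. D_y = -16  [CA ∥ DB ∩ AB ∥ CD]
   → D = (18, -16)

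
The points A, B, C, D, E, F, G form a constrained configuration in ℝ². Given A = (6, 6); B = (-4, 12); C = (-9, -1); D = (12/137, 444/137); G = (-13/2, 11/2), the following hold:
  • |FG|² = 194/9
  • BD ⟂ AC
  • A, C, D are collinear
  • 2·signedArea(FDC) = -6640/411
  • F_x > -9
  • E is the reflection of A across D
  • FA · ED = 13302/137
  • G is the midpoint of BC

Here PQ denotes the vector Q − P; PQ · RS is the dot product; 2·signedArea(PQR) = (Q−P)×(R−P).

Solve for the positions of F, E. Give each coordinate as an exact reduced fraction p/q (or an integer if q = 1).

1. E_x = -798/137  [E is the reflection of A across D]
2. E_y = 66/137  [E is the reflection of A across D]
   → E = (-798/137, 66/137)
3. F_x = -49/6  [2·signedArea(FDC) = -6640/411 ∩ FA · ED = 13302/137]
4. F_y = 7/6  [2·signedArea(FDC) = -6640/411 ∩ FA · ED = 13302/137]
   → F = (-49/6, 7/6)

E = (-798/137, 66/137)
F = (-49/6, 7/6)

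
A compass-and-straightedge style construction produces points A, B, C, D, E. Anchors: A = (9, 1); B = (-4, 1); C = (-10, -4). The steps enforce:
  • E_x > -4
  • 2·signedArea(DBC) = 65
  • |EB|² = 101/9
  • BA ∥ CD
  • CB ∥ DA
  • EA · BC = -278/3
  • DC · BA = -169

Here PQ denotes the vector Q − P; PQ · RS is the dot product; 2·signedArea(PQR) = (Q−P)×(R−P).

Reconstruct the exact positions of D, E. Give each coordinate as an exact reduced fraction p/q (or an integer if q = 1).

1. D_x = 3  [CB ∥ DA ∩ BA ∥ CD]
2. D_y = -4  [CB ∥ DA ∩ BA ∥ CD]
   → D = (3, -4)
3. E_x = -11/3  [line 6·x + 5·y + 101/3 = 0 ∩ |EB|² = 101/9]
4. E_y = -7/3  [line 6·x + 5·y + 101/3 = 0 ∩ |EB|² = 101/9]
   → E = (-11/3, -7/3)

D = (3, -4)
E = (-11/3, -7/3)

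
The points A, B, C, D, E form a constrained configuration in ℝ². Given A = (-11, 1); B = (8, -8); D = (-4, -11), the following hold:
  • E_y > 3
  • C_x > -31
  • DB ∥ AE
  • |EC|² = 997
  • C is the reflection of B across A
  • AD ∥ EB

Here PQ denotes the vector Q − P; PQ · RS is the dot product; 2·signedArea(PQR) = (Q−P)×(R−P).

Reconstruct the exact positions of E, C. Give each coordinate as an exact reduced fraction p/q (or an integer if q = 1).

C = (-30, 10)
E = (1, 4)

1. E_x = 1  [AD ∥ EB ∩ DB ∥ AE]
2. E_y = 4  [AD ∥ EB ∩ DB ∥ AE]
   → E = (1, 4)
3. C_x = -30  [C is the reflection of B across A]
4. C_y = 10  [C is the reflection of B across A]
   → C = (-30, 10)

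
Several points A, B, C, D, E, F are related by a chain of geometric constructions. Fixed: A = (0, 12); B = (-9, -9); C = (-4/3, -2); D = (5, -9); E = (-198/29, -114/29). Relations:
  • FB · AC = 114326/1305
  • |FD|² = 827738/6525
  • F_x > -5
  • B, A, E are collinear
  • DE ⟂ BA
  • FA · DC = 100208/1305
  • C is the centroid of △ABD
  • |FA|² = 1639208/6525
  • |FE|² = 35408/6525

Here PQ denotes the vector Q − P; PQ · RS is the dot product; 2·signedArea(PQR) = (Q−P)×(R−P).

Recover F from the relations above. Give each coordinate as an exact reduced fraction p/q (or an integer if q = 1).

1. F_x = -2014/435  [FB · AC = 114326/1305 ∩ FA · DC = 100208/1305]
2. F_y = -458/145  [FB · AC = 114326/1305 ∩ FA · DC = 100208/1305]
   → F = (-2014/435, -458/145)

F = (-2014/435, -458/145)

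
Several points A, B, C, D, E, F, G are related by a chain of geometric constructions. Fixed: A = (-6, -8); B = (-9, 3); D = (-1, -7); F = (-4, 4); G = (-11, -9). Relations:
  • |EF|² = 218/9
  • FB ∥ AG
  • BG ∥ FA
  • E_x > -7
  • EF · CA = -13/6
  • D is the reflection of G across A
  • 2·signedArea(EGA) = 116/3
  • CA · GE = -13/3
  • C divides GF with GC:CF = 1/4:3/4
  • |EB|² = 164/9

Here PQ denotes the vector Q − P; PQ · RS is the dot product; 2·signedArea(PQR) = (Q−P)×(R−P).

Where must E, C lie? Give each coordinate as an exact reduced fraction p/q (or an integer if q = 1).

C = (-37/4, -23/4)
E = (-19/3, -1/3)

1. E_x = -19/3  [line -1·x + 5·y + -14/3 = 0 ∩ |EB|² = 164/9]
2. E_y = -1/3  [line -1·x + 5·y + -14/3 = 0 ∩ |EB|² = 164/9]
   → E = (-19/3, -1/3)
3. C_x = -37/4  [C divides GF with GC:CF = 1/4:3/4]
4. C_y = -23/4  [C divides GF with GC:CF = 1/4:3/4]
   → C = (-37/4, -23/4)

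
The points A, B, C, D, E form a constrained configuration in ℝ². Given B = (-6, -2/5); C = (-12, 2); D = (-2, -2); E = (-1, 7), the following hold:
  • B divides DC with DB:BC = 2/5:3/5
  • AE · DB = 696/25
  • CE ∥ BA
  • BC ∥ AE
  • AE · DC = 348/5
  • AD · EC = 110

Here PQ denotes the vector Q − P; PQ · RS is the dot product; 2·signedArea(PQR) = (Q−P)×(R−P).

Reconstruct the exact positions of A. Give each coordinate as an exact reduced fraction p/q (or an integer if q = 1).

1. A_x = 5  [BC ∥ AE ∩ CE ∥ BA]
2. A_y = 23/5  [BC ∥ AE ∩ CE ∥ BA]
   → A = (5, 23/5)

A = (5, 23/5)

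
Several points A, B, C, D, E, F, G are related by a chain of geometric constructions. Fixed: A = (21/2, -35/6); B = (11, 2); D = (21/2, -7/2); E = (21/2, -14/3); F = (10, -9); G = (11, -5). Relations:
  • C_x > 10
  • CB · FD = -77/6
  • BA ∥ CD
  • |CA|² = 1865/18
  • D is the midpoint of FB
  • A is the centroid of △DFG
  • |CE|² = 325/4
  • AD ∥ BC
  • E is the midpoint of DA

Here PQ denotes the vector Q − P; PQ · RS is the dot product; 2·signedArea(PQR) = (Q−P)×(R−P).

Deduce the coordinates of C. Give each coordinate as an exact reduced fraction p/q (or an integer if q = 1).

1. C_x = 11  [BA ∥ CD ∩ AD ∥ BC]
2. C_y = 13/3  [BA ∥ CD ∩ AD ∥ BC]
   → C = (11, 13/3)

C = (11, 13/3)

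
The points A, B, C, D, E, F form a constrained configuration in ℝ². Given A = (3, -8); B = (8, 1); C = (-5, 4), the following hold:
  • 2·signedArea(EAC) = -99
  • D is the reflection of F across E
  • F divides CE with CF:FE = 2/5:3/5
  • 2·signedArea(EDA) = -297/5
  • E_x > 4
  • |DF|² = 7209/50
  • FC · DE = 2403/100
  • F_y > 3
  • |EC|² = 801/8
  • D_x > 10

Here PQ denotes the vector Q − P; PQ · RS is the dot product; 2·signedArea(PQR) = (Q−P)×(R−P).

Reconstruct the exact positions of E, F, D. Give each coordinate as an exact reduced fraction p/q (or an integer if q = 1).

D = (53/5, 2/5)
E = (19/4, 7/4)
F = (-11/10, 31/10)

1. E_x = 19/4  [line -12·x + -8·y + 71 = 0 ∩ |EC|² = 801/8]
2. E_y = 7/4  [line -12·x + -8·y + 71 = 0 ∩ |EC|² = 801/8]
   → E = (19/4, 7/4)
3. F_x = -11/10  [F divides CE with CF:FE = 2/5:3/5]
4. F_y = 31/10  [F divides CE with CF:FE = 2/5:3/5]
   → F = (-11/10, 31/10)
5. D_x = 53/5  [D is the reflection of F across E]
6. D_y = 2/5  [D is the reflection of F across E]
   → D = (53/5, 2/5)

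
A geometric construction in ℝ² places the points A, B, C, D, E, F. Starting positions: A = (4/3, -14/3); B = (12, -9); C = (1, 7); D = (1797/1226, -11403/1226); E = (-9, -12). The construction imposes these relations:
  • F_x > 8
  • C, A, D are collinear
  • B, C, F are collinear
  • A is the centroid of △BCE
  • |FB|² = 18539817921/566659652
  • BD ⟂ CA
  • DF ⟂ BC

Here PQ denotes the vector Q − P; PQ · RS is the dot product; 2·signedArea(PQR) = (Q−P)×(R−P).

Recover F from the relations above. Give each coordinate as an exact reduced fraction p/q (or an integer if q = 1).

F = (4048653/462202, -990621/231101)

1. F_x = 4048653/462202  [B, C, F are collinear ∩ DF ⟂ BC]
2. F_y = -990621/231101  [B, C, F are collinear ∩ DF ⟂ BC]
   → F = (4048653/462202, -990621/231101)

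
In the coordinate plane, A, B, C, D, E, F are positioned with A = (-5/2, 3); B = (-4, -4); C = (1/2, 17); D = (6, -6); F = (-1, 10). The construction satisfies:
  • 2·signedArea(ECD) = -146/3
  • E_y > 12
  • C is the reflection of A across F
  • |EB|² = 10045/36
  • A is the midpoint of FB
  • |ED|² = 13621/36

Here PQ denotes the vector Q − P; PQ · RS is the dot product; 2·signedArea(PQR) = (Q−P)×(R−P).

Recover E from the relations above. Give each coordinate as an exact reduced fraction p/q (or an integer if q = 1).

E = (-1/2, 37/3)

1. E_x = -1/2  [line 23·x + 11/2·y + -169/3 = 0 ∩ |EB|² = 10045/36]
2. E_y = 37/3  [line 23·x + 11/2·y + -169/3 = 0 ∩ |EB|² = 10045/36]
   → E = (-1/2, 37/3)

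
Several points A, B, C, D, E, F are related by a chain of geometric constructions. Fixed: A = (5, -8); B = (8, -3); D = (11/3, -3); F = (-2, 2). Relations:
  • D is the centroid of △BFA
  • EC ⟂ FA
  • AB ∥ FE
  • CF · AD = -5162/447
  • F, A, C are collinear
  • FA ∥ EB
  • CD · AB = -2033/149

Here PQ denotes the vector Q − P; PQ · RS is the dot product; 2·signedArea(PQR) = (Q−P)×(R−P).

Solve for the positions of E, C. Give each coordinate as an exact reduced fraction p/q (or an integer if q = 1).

1. E_x = 1  [FA ∥ EB ∩ AB ∥ FE]
2. E_y = 7  [FA ∥ EB ∩ AB ∥ FE]
   → E = (1, 7)
3. C_x = -501/149  [F, A, C are collinear ∩ EC ⟂ FA]
4. C_y = 588/149  [F, A, C are collinear ∩ EC ⟂ FA]
   → C = (-501/149, 588/149)

C = (-501/149, 588/149)
E = (1, 7)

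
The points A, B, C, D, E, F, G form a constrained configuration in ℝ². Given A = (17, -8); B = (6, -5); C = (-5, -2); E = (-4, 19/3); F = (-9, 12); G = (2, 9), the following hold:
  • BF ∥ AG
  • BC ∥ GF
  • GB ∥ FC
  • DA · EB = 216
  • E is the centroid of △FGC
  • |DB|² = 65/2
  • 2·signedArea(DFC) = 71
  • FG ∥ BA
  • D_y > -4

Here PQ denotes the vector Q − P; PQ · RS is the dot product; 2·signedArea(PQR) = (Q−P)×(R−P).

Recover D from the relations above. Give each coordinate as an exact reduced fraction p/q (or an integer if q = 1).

D = (1/2, -7/2)

1. D_x = 1/2  [2·signedArea(DFC) = 71 ∩ DA · EB = 216]
2. D_y = -7/2  [2·signedArea(DFC) = 71 ∩ DA · EB = 216]
   → D = (1/2, -7/2)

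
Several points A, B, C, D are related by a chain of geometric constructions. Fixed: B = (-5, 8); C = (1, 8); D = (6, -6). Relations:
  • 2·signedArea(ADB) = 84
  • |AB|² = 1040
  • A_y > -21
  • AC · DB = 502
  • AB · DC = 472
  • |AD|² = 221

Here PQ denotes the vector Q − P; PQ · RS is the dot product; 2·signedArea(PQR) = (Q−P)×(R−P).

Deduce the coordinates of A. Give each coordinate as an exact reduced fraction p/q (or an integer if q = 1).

A = (11, -20)

1. A_x = 11  [AC · DB = 502 ∩ 2·signedArea(ADB) = 84]
2. A_y = -20  [AC · DB = 502 ∩ 2·signedArea(ADB) = 84]
   → A = (11, -20)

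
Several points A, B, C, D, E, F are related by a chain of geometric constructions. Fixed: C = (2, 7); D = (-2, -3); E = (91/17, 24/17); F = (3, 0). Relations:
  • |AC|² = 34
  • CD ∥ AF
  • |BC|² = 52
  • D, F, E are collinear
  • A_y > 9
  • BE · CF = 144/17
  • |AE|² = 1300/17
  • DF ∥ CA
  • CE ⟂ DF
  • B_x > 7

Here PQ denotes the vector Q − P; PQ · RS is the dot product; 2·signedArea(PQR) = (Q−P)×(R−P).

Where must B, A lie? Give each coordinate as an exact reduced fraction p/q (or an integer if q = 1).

1. B_x = 8  [line -1·x + 7·y + -13 = 0 ∩ |BC|² = 52]
2. B_y = 3  [line -1·x + 7·y + -13 = 0 ∩ |BC|² = 52]
   → B = (8, 3)
3. A_x = 7  [CD ∥ AF ∩ DF ∥ CA]
4. A_y = 10  [CD ∥ AF ∩ DF ∥ CA]
   → A = (7, 10)

A = (7, 10)
B = (8, 3)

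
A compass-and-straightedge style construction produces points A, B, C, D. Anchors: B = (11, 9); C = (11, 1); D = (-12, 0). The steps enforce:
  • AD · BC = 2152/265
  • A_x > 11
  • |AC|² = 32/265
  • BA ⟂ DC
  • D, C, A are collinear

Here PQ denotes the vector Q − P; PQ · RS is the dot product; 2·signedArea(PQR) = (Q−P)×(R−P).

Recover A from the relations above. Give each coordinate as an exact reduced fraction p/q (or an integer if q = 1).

1. A_x = 3007/265  [D, C, A are collinear ∩ BA ⟂ DC]
2. A_y = 269/265  [D, C, A are collinear ∩ BA ⟂ DC]
   → A = (3007/265, 269/265)

A = (3007/265, 269/265)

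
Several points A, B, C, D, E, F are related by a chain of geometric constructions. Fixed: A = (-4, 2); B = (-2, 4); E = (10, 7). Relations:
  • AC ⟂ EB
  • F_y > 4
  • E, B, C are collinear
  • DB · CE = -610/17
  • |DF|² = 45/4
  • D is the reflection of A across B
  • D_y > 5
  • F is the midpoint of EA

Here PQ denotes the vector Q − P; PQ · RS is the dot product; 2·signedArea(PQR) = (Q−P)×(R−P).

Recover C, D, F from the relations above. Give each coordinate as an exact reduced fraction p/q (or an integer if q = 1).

C = (-74/17, 58/17)
D = (0, 6)
F = (3, 9/2)

1. C_x = -74/17  [E, B, C are collinear ∩ AC ⟂ EB]
2. C_y = 58/17  [E, B, C are collinear ∩ AC ⟂ EB]
   → C = (-74/17, 58/17)
3. D_x = 0  [D is the reflection of A across B]
4. D_y = 6  [D is the reflection of A across B]
   → D = (0, 6)
5. F_x = 3  [F is the midpoint of EA]
6. F_y = 9/2  [F is the midpoint of EA]
   → F = (3, 9/2)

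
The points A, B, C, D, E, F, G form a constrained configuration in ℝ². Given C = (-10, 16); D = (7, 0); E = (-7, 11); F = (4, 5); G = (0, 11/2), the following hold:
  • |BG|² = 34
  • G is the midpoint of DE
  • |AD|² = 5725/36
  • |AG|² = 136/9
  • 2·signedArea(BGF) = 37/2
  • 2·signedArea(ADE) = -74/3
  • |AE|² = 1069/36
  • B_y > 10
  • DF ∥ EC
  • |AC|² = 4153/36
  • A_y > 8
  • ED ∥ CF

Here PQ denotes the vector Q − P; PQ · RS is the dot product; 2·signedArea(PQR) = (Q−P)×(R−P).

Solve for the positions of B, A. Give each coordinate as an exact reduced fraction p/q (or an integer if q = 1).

A = (-2, 53/6)
B = (-3, 21/2)

1. B_x = -3  [line 1/2·x + 4·y + -81/2 = 0 ∩ |BG|² = 34]
2. B_y = 21/2  [line 1/2·x + 4·y + -81/2 = 0 ∩ |BG|² = 34]
   → B = (-3, 21/2)
3. A_x = -2  [line -11·x + -14·y + 305/3 = 0 ∩ |AD|² = 5725/36]
4. A_y = 53/6  [line -11·x + -14·y + 305/3 = 0 ∩ |AD|² = 5725/36]
   → A = (-2, 53/6)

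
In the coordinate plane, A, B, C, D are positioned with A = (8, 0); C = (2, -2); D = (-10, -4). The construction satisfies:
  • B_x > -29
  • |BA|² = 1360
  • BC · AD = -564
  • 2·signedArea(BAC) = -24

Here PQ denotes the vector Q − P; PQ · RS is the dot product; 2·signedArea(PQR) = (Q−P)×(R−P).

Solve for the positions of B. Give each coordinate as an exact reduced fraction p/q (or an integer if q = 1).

1. B_x = -28  [2·signedArea(BAC) = -24 ∩ BC · AD = -564]
2. B_y = -8  [2·signedArea(BAC) = -24 ∩ BC · AD = -564]
   → B = (-28, -8)

B = (-28, -8)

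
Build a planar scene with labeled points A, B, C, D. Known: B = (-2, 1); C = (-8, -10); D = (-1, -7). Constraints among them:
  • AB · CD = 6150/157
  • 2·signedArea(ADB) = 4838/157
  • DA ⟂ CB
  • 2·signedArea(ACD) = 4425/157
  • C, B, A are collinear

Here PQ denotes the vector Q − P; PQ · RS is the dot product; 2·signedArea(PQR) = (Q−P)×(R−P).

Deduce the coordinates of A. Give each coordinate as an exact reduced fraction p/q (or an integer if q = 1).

A = (-806/157, -745/157)

1. A_x = -806/157  [C, B, A are collinear ∩ DA ⟂ CB]
2. A_y = -745/157  [C, B, A are collinear ∩ DA ⟂ CB]
   → A = (-806/157, -745/157)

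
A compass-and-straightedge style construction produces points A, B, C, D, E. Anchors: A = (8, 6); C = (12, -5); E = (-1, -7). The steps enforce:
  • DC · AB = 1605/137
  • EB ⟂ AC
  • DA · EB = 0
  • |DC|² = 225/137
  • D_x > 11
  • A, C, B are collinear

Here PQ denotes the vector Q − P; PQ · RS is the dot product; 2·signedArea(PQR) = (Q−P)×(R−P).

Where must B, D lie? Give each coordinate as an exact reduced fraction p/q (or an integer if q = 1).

1. B_x = 1524/137  [A, C, B are collinear ∩ EB ⟂ AC]
2. B_y = -355/137  [A, C, B are collinear ∩ EB ⟂ AC]
   → B = (1524/137, -355/137)
3. D_x = 1584/137  [DA · EB = 0 ∩ DC · AB = 1605/137]
4. D_y = -520/137  [DA · EB = 0 ∩ DC · AB = 1605/137]
   → D = (1584/137, -520/137)

B = (1524/137, -355/137)
D = (1584/137, -520/137)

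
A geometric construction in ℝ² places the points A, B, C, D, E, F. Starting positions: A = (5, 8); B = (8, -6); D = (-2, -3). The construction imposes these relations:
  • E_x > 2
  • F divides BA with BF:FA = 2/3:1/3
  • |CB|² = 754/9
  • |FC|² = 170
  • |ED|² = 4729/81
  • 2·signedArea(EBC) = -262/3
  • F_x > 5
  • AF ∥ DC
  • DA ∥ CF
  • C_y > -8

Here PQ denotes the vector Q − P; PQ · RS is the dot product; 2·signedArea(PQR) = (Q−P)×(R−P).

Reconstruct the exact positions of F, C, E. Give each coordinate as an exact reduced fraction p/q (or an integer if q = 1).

C = (-1, -23/3)
E = (3, 25/9)
F = (6, 10/3)

1. F_x = 6  [F divides BA with BF:FA = 2/3:1/3]
2. F_y = 10/3  [F divides BA with BF:FA = 2/3:1/3]
   → F = (6, 10/3)
3. C_x = -1  [DA ∥ CF ∩ AF ∥ DC]
4. C_y = -23/3  [DA ∥ CF ∩ AF ∥ DC]
   → C = (-1, -23/3)
5. E_x = 3  [line 5/3·x + -9·y + 20 = 0 ∩ |ED|² = 4729/81]
6. E_y = 25/9  [line 5/3·x + -9·y + 20 = 0 ∩ |ED|² = 4729/81]
   → E = (3, 25/9)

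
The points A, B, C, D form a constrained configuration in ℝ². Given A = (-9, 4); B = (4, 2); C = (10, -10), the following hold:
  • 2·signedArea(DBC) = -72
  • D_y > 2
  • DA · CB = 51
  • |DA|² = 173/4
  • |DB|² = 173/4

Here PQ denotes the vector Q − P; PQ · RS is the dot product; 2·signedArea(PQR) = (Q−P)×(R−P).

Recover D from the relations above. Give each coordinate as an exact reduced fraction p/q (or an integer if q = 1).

1. D_x = -5/2  [DA · CB = 51 ∩ 2·signedArea(DBC) = -72]
2. D_y = 3  [DA · CB = 51 ∩ 2·signedArea(DBC) = -72]
   → D = (-5/2, 3)

D = (-5/2, 3)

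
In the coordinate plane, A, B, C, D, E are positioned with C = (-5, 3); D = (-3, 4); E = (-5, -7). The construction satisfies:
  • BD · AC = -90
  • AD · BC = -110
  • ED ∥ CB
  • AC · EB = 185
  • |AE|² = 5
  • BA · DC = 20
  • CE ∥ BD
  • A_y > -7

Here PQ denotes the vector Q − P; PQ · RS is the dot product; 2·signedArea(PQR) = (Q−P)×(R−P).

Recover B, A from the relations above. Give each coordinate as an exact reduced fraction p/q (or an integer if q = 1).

A = (-3, -6)
B = (-3, 14)

1. B_x = -3  [CE ∥ BD ∩ ED ∥ CB]
2. B_y = 14  [CE ∥ BD ∩ ED ∥ CB]
   → B = (-3, 14)
3. A_x = -3  [AD · BC = -110 ∩ BA · DC = 20]
4. A_y = -6  [AD · BC = -110 ∩ BA · DC = 20]
   → A = (-3, -6)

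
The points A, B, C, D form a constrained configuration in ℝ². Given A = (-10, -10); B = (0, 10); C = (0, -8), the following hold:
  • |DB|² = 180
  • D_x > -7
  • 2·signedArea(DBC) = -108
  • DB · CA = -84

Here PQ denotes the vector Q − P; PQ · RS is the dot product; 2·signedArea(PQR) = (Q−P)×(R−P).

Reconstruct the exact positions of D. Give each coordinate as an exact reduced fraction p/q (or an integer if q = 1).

D = (-6, -2)

1. D_x = -6  [2·signedArea(DBC) = -108 ∩ DB · CA = -84]
2. D_y = -2  [2·signedArea(DBC) = -108 ∩ DB · CA = -84]
   → D = (-6, -2)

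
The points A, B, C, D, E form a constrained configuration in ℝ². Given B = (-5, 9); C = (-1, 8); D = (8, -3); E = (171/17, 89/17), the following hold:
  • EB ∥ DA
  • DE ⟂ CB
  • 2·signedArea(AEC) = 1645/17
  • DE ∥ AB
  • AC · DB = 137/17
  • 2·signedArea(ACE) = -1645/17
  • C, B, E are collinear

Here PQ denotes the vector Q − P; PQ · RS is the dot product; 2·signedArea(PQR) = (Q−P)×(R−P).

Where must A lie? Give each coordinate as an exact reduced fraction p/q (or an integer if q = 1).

A = (-120/17, 13/17)

1. A_x = -120/17  [DE ∥ AB ∩ EB ∥ DA]
2. A_y = 13/17  [DE ∥ AB ∩ EB ∥ DA]
   → A = (-120/17, 13/17)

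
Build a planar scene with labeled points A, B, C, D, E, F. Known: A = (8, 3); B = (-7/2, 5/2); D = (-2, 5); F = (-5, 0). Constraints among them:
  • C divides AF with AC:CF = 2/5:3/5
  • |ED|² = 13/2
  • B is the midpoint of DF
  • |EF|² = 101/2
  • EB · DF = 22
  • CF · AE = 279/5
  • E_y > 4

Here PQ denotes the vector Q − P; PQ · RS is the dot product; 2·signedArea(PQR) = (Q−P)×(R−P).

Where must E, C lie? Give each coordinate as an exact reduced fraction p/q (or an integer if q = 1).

1. C_x = 14/5  [C divides AF with AC:CF = 2/5:3/5]
2. C_y = 9/5  [C divides AF with AC:CF = 2/5:3/5]
   → C = (14/5, 9/5)
3. E_x = 1/2  [EB · DF = 22 ∩ CF · AE = 279/5]
4. E_y = 9/2  [EB · DF = 22 ∩ CF · AE = 279/5]
   → E = (1/2, 9/2)

C = (14/5, 9/5)
E = (1/2, 9/2)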